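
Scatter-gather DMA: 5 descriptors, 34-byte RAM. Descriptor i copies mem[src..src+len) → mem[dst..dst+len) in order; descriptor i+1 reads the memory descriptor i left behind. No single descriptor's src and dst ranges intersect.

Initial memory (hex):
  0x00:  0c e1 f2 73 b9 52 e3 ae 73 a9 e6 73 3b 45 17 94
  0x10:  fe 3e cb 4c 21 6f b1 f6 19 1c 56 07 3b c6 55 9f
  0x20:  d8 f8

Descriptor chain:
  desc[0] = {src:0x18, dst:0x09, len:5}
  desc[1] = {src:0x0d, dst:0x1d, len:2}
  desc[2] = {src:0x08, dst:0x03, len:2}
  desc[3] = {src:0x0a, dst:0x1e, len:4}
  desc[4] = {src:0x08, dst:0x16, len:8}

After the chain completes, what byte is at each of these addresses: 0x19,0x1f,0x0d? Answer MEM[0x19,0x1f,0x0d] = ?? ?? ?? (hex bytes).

[0] 0x18->0x09 len=5 : 19 1c 56 07 3b
[1] 0x0d->0x1d len=2 : 3b 17
[2] 0x08->0x03 len=2 : 73 19
[3] 0x0a->0x1e len=4 : 1c 56 07 3b
[4] 0x08->0x16 len=8 : 73 19 1c 56 07 3b 17 94
query mem[0x19]=0x56, mem[0x1f]=0x56, mem[0x0d]=0x3b

MEM[0x19,0x1f,0x0d] = 56 56 3b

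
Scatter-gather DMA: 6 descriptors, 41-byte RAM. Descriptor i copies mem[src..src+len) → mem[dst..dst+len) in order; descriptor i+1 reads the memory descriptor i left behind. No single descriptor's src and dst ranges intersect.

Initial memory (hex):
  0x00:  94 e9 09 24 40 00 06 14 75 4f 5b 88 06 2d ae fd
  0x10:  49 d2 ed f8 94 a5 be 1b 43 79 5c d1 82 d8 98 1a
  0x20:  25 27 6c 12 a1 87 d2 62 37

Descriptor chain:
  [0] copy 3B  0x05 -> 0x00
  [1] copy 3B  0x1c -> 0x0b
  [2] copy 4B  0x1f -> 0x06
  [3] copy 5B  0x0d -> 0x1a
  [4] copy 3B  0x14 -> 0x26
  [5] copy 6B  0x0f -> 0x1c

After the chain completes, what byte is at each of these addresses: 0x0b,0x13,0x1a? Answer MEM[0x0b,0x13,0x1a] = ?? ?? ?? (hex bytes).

MEM[0x0b,0x13,0x1a] = 82 f8 98

D0: mem[0x00..0x02] <- [00 06 14]
D1: mem[0x0b..0x0d] <- [82 d8 98]
D2: mem[0x06..0x09] <- [1a 25 27 6c]
D3: mem[0x1a..0x1e] <- [98 ae fd 49 d2]
D4: mem[0x26..0x28] <- [94 a5 be]
D5: mem[0x1c..0x21] <- [fd 49 d2 ed f8 94]
query mem[0x0b]=0x82, mem[0x13]=0xf8, mem[0x1a]=0x98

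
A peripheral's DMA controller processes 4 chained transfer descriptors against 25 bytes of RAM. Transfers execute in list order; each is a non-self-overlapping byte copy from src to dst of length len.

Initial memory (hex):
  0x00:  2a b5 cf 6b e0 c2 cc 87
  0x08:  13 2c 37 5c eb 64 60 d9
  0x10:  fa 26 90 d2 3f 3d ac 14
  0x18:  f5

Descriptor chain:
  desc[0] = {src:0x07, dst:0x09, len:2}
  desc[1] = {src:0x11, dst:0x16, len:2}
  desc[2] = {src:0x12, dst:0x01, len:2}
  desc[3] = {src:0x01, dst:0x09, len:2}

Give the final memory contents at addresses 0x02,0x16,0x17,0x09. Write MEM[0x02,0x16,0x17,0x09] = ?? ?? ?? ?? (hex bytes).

  after D0: wrote 2B at 0x09 = 8713
  after D1: wrote 2B at 0x16 = 2690
  after D2: wrote 2B at 0x01 = 90d2
  after D3: wrote 2B at 0x09 = 90d2
query mem[0x02]=0xd2, mem[0x16]=0x26, mem[0x17]=0x90, mem[0x09]=0x90

MEM[0x02,0x16,0x17,0x09] = d2 26 90 90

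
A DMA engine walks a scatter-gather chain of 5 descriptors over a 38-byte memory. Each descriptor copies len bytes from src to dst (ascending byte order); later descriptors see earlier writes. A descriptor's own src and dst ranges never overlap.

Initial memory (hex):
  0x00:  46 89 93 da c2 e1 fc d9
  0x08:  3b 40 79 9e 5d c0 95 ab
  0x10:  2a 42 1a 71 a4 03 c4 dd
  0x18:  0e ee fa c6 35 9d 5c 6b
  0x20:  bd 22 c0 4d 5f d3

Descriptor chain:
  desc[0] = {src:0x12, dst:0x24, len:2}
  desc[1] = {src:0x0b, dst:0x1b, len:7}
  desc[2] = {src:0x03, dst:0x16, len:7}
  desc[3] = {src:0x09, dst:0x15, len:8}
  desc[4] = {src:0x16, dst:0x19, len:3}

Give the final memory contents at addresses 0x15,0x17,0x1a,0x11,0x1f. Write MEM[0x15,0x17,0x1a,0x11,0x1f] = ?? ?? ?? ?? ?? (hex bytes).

D0: mem[0x24..0x25] <- [1a 71]
D1: mem[0x1b..0x21] <- [9e 5d c0 95 ab 2a 42]
D2: mem[0x16..0x1c] <- [da c2 e1 fc d9 3b 40]
D3: mem[0x15..0x1c] <- [40 79 9e 5d c0 95 ab 2a]
D4: mem[0x19..0x1b] <- [79 9e 5d]
query mem[0x15]=0x40, mem[0x17]=0x9e, mem[0x1a]=0x9e, mem[0x11]=0x42, mem[0x1f]=0xab

MEM[0x15,0x17,0x1a,0x11,0x1f] = 40 9e 9e 42 ab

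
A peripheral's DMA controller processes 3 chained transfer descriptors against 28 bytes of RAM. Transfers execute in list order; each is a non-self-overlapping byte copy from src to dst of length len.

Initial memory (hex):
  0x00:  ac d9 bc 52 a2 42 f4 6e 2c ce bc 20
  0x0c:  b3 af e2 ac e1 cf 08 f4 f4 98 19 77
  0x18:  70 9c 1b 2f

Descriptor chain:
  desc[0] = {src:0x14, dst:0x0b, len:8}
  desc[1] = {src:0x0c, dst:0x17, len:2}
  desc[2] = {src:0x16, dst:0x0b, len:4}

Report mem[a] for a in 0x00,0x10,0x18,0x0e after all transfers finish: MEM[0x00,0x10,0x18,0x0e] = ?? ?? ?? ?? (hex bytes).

MEM[0x00,0x10,0x18,0x0e] = ac 9c 19 9c

[0] 0x14->0x0b len=8 : f4 98 19 77 70 9c 1b 2f
[1] 0x0c->0x17 len=2 : 98 19
[2] 0x16->0x0b len=4 : 19 98 19 9c
query mem[0x00]=0xac, mem[0x10]=0x9c, mem[0x18]=0x19, mem[0x0e]=0x9c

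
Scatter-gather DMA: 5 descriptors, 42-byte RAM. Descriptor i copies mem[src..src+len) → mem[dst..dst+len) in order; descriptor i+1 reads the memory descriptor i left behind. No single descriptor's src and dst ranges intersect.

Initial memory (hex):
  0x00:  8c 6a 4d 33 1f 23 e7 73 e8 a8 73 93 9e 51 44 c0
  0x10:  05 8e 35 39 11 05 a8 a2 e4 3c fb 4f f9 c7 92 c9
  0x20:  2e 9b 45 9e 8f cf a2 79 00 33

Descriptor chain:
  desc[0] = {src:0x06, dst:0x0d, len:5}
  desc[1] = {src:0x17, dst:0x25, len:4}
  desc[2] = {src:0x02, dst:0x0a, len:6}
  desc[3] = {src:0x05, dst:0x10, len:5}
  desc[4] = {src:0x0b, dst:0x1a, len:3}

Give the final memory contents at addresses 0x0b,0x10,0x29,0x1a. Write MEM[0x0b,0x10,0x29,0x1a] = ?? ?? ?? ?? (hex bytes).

[0] 0x06->0x0d len=5 : e7 73 e8 a8 73
[1] 0x17->0x25 len=4 : a2 e4 3c fb
[2] 0x02->0x0a len=6 : 4d 33 1f 23 e7 73
[3] 0x05->0x10 len=5 : 23 e7 73 e8 a8
[4] 0x0b->0x1a len=3 : 33 1f 23
query mem[0x0b]=0x33, mem[0x10]=0x23, mem[0x29]=0x33, mem[0x1a]=0x33

MEM[0x0b,0x10,0x29,0x1a] = 33 23 33 33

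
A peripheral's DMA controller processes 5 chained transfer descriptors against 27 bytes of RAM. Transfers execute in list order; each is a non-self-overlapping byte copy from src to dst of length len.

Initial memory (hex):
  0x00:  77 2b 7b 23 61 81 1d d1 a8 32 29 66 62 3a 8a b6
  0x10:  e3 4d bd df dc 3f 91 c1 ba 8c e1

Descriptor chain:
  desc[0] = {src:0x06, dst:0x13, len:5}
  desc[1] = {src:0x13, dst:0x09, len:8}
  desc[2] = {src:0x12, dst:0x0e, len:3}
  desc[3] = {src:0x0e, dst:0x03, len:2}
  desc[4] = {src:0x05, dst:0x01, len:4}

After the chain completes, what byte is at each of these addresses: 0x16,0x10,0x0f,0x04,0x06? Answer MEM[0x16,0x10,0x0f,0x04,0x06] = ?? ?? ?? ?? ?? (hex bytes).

D0: mem[0x13..0x17] <- [1d d1 a8 32 29]
D1: mem[0x09..0x10] <- [1d d1 a8 32 29 ba 8c e1]
D2: mem[0x0e..0x10] <- [bd 1d d1]
D3: mem[0x03..0x04] <- [bd 1d]
D4: mem[0x01..0x04] <- [81 1d d1 a8]
query mem[0x16]=0x32, mem[0x10]=0xd1, mem[0x0f]=0x1d, mem[0x04]=0xa8, mem[0x06]=0x1d

MEM[0x16,0x10,0x0f,0x04,0x06] = 32 d1 1d a8 1d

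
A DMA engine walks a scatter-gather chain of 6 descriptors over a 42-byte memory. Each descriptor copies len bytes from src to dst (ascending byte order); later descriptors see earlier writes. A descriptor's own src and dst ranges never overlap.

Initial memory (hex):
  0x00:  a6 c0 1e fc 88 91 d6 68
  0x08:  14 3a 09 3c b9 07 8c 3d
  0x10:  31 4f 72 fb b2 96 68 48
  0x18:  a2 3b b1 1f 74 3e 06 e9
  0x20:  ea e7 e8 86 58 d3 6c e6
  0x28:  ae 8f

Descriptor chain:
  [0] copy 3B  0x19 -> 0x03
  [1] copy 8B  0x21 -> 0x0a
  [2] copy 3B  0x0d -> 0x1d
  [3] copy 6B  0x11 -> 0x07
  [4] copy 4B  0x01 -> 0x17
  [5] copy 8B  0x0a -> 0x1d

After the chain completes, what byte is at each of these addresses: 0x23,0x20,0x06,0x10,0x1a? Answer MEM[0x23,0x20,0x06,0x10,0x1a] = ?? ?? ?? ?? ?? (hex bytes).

MEM[0x23,0x20,0x06,0x10,0x1a] = e6 58 d6 e6 b1

  after D0: wrote 3B at 0x03 = 3bb11f
  after D1: wrote 8B at 0x0a = e7e88658d36ce6ae
  after D2: wrote 3B at 0x1d = 58d36c
  after D3: wrote 6B at 0x07 = ae72fbb29668
  after D4: wrote 4B at 0x17 = c01e3bb1
  after D5: wrote 8B at 0x1d = b2966858d36ce6ae
query mem[0x23]=0xe6, mem[0x20]=0x58, mem[0x06]=0xd6, mem[0x10]=0xe6, mem[0x1a]=0xb1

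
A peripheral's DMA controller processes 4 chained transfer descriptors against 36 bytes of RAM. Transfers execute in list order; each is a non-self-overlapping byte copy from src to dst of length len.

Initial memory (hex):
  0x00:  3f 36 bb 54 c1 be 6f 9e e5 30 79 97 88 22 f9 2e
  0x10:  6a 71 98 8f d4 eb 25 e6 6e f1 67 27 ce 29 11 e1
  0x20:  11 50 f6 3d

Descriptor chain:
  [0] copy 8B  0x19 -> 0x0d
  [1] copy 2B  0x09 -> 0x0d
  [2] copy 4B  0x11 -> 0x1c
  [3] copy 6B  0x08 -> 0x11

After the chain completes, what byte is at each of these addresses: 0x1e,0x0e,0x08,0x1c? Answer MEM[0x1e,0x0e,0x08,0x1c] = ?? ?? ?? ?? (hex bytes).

#0 dst[0x0d+8] := {0xf1,0x67,0x27,0xce,0x29,0x11,0xe1,0x11}
#1 dst[0x0d+2] := {0x30,0x79}
#2 dst[0x1c+4] := {0x29,0x11,0xe1,0x11}
#3 dst[0x11+6] := {0xe5,0x30,0x79,0x97,0x88,0x30}
query mem[0x1e]=0xe1, mem[0x0e]=0x79, mem[0x08]=0xe5, mem[0x1c]=0x29

MEM[0x1e,0x0e,0x08,0x1c] = e1 79 e5 29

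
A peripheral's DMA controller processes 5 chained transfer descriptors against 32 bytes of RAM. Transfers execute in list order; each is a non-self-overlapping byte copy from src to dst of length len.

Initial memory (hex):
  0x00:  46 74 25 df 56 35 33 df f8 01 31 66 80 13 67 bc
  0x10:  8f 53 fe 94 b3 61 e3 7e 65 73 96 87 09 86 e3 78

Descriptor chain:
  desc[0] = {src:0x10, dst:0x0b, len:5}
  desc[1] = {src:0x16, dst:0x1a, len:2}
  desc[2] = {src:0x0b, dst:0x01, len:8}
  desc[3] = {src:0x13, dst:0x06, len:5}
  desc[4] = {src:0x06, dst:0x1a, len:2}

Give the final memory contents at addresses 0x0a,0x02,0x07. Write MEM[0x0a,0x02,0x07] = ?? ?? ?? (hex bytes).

#0 dst[0x0b+5] := {0x8f,0x53,0xfe,0x94,0xb3}
#1 dst[0x1a+2] := {0xe3,0x7e}
#2 dst[0x01+8] := {0x8f,0x53,0xfe,0x94,0xb3,0x8f,0x53,0xfe}
#3 dst[0x06+5] := {0x94,0xb3,0x61,0xe3,0x7e}
#4 dst[0x1a+2] := {0x94,0xb3}
query mem[0x0a]=0x7e, mem[0x02]=0x53, mem[0x07]=0xb3

MEM[0x0a,0x02,0x07] = 7e 53 b3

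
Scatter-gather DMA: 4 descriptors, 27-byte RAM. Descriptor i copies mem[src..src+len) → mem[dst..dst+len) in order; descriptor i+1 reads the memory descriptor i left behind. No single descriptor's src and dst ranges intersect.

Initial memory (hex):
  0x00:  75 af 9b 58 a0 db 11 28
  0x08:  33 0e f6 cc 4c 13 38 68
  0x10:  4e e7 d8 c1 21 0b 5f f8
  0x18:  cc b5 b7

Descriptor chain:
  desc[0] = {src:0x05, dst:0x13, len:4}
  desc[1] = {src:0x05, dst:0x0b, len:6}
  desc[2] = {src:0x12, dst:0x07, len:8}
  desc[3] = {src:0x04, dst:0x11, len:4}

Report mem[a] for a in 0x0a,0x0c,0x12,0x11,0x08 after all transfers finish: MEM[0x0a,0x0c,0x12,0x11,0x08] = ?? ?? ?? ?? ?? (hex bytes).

MEM[0x0a,0x0c,0x12,0x11,0x08] = 28 f8 db a0 db

[0] 0x05->0x13 len=4 : db 11 28 33
[1] 0x05->0x0b len=6 : db 11 28 33 0e f6
[2] 0x12->0x07 len=8 : d8 db 11 28 33 f8 cc b5
[3] 0x04->0x11 len=4 : a0 db 11 d8
query mem[0x0a]=0x28, mem[0x0c]=0xf8, mem[0x12]=0xdb, mem[0x11]=0xa0, mem[0x08]=0xdb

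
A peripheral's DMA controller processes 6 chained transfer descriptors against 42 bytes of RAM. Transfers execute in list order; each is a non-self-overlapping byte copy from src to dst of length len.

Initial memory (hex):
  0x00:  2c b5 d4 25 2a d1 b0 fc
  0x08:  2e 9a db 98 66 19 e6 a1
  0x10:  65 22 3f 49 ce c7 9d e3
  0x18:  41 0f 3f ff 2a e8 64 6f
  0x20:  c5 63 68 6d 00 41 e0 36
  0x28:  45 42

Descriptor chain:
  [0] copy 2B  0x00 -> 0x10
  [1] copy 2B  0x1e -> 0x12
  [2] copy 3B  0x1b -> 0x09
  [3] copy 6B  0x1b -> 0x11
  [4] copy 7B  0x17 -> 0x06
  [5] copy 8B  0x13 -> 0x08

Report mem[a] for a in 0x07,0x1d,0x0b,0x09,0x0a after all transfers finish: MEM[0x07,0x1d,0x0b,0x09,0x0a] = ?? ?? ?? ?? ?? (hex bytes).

D0: mem[0x10..0x11] <- [2c b5]
D1: mem[0x12..0x13] <- [64 6f]
D2: mem[0x09..0x0b] <- [ff 2a e8]
D3: mem[0x11..0x16] <- [ff 2a e8 64 6f c5]
D4: mem[0x06..0x0c] <- [e3 41 0f 3f ff 2a e8]
D5: mem[0x08..0x0f] <- [e8 64 6f c5 e3 41 0f 3f]
query mem[0x07]=0x41, mem[0x1d]=0xe8, mem[0x0b]=0xc5, mem[0x09]=0x64, mem[0x0a]=0x6f

MEM[0x07,0x1d,0x0b,0x09,0x0a] = 41 e8 c5 64 6f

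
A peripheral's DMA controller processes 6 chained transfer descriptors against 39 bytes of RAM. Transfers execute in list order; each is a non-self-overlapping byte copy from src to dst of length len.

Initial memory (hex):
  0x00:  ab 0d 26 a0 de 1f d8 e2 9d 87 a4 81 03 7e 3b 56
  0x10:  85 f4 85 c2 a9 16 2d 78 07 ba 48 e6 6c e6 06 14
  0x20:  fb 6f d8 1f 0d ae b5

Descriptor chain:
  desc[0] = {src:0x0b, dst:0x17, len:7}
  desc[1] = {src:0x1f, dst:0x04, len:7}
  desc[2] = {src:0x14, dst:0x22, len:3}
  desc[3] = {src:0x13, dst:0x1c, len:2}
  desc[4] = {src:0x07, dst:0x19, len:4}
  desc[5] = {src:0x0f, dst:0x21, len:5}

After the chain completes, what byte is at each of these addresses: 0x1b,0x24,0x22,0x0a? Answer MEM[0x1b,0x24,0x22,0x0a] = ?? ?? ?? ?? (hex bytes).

MEM[0x1b,0x24,0x22,0x0a] = 0d 85 85 ae

#0 dst[0x17+7] := {0x81,0x03,0x7e,0x3b,0x56,0x85,0xf4}
#1 dst[0x04+7] := {0x14,0xfb,0x6f,0xd8,0x1f,0x0d,0xae}
#2 dst[0x22+3] := {0xa9,0x16,0x2d}
#3 dst[0x1c+2] := {0xc2,0xa9}
#4 dst[0x19+4] := {0xd8,0x1f,0x0d,0xae}
#5 dst[0x21+5] := {0x56,0x85,0xf4,0x85,0xc2}
query mem[0x1b]=0x0d, mem[0x24]=0x85, mem[0x22]=0x85, mem[0x0a]=0xae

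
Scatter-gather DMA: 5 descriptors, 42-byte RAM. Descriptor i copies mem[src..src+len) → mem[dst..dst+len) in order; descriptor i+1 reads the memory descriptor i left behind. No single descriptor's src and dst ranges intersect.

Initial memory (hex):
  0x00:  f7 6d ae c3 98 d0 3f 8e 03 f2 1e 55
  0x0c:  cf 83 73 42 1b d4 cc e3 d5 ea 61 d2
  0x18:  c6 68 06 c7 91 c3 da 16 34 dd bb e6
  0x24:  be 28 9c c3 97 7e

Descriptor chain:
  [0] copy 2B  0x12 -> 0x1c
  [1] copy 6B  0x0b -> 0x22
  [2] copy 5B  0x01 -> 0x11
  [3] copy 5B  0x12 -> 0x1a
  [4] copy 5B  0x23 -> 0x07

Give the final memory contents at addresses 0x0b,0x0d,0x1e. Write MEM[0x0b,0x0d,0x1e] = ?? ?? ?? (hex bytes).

D0: mem[0x1c..0x1d] <- [cc e3]
D1: mem[0x22..0x27] <- [55 cf 83 73 42 1b]
D2: mem[0x11..0x15] <- [6d ae c3 98 d0]
D3: mem[0x1a..0x1e] <- [ae c3 98 d0 61]
D4: mem[0x07..0x0b] <- [cf 83 73 42 1b]
query mem[0x0b]=0x1b, mem[0x0d]=0x83, mem[0x1e]=0x61

MEM[0x0b,0x0d,0x1e] = 1b 83 61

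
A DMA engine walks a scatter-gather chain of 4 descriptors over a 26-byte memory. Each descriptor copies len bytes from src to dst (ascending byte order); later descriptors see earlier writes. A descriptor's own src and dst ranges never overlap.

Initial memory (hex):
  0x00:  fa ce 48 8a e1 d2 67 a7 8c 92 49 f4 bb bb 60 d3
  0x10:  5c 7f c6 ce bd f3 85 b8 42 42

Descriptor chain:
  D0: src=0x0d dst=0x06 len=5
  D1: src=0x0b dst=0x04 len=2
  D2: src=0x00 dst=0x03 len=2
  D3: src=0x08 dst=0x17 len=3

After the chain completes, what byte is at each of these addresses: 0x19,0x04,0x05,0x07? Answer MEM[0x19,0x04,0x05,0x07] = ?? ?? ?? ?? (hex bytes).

D0: mem[0x06..0x0a] <- [bb 60 d3 5c 7f]
D1: mem[0x04..0x05] <- [f4 bb]
D2: mem[0x03..0x04] <- [fa ce]
D3: mem[0x17..0x19] <- [d3 5c 7f]
query mem[0x19]=0x7f, mem[0x04]=0xce, mem[0x05]=0xbb, mem[0x07]=0x60

MEM[0x19,0x04,0x05,0x07] = 7f ce bb 60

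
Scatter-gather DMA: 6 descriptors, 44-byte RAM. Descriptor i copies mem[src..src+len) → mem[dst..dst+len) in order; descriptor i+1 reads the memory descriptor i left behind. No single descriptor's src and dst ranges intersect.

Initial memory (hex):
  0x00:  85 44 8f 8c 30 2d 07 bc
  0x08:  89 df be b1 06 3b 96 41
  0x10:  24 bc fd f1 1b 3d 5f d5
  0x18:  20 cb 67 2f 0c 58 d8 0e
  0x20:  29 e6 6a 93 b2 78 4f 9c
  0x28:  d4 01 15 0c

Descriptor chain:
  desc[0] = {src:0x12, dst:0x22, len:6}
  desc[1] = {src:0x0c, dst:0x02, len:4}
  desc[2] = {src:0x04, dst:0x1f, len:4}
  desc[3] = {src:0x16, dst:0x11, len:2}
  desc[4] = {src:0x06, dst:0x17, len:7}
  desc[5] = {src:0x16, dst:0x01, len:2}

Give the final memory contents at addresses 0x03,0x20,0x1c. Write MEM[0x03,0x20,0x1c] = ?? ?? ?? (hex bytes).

D0: mem[0x22..0x27] <- [fd f1 1b 3d 5f d5]
D1: mem[0x02..0x05] <- [06 3b 96 41]
D2: mem[0x1f..0x22] <- [96 41 07 bc]
D3: mem[0x11..0x12] <- [5f d5]
D4: mem[0x17..0x1d] <- [07 bc 89 df be b1 06]
D5: mem[0x01..0x02] <- [5f 07]
query mem[0x03]=0x3b, mem[0x20]=0x41, mem[0x1c]=0xb1

MEM[0x03,0x20,0x1c] = 3b 41 b1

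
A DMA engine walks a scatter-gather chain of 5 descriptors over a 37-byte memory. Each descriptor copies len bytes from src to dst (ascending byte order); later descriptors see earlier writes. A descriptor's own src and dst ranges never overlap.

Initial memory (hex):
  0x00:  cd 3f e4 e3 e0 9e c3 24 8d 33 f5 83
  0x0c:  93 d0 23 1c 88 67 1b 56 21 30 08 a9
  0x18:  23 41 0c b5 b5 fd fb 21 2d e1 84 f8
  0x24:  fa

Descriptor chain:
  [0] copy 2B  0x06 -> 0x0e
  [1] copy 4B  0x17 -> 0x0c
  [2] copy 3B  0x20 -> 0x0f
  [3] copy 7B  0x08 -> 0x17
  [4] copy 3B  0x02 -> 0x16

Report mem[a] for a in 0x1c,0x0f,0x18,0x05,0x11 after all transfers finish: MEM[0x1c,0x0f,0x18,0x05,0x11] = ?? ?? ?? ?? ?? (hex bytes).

#0 dst[0x0e+2] := {0xc3,0x24}
#1 dst[0x0c+4] := {0xa9,0x23,0x41,0x0c}
#2 dst[0x0f+3] := {0x2d,0xe1,0x84}
#3 dst[0x17+7] := {0x8d,0x33,0xf5,0x83,0xa9,0x23,0x41}
#4 dst[0x16+3] := {0xe4,0xe3,0xe0}
query mem[0x1c]=0x23, mem[0x0f]=0x2d, mem[0x18]=0xe0, mem[0x05]=0x9e, mem[0x11]=0x84

MEM[0x1c,0x0f,0x18,0x05,0x11] = 23 2d e0 9e 84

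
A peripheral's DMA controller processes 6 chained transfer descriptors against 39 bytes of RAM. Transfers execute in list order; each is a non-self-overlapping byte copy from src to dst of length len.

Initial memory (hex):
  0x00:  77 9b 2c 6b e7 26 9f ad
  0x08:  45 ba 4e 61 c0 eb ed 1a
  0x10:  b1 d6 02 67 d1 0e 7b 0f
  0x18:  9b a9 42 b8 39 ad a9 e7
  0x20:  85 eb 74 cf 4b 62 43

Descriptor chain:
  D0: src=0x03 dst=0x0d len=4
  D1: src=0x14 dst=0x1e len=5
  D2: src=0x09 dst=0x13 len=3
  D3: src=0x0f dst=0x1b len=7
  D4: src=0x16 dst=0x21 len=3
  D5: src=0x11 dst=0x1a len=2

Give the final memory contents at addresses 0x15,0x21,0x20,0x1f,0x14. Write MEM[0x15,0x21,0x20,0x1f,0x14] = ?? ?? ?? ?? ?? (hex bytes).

MEM[0x15,0x21,0x20,0x1f,0x14] = 61 7b 4e ba 4e

  after D0: wrote 4B at 0x0d = 6be7269f
  after D1: wrote 5B at 0x1e = d10e7b0f9b
  after D2: wrote 3B at 0x13 = ba4e61
  after D3: wrote 7B at 0x1b = 269fd602ba4e61
  after D4: wrote 3B at 0x21 = 7b0f9b
  after D5: wrote 2B at 0x1a = d602
query mem[0x15]=0x61, mem[0x21]=0x7b, mem[0x20]=0x4e, mem[0x1f]=0xba, mem[0x14]=0x4e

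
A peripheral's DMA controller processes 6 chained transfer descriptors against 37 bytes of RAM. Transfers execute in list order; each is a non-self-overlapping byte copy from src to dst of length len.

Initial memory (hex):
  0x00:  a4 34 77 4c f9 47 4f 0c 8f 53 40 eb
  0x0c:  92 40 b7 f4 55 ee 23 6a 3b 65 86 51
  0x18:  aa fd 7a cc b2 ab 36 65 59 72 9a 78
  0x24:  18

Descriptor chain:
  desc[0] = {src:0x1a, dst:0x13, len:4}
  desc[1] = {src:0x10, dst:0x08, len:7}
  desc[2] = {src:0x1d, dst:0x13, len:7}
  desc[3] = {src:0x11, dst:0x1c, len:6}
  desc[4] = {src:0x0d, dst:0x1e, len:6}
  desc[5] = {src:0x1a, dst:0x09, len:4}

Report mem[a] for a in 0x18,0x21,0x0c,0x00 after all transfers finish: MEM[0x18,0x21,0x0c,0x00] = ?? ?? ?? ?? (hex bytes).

MEM[0x18,0x21,0x0c,0x00] = 9a 55 23 a4

  after D0: wrote 4B at 0x13 = 7accb2ab
  after D1: wrote 7B at 0x08 = 55ee237accb2ab
  after D2: wrote 7B at 0x13 = ab366559729a78
  after D3: wrote 6B at 0x1c = ee23ab366559
  after D4: wrote 6B at 0x1e = b2abf455ee23
  after D5: wrote 4B at 0x09 = 7accee23
query mem[0x18]=0x9a, mem[0x21]=0x55, mem[0x0c]=0x23, mem[0x00]=0xa4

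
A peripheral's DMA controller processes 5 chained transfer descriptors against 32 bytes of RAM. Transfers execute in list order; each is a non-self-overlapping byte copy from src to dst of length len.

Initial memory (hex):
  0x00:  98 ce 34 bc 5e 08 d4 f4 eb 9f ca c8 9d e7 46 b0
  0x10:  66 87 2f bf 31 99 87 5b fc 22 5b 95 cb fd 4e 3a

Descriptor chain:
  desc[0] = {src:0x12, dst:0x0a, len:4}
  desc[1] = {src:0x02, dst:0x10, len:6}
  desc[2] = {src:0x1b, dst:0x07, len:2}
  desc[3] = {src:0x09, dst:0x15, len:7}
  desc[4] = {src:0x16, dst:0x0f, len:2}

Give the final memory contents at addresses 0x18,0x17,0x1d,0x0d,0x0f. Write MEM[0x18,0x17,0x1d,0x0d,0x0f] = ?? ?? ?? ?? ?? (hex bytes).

MEM[0x18,0x17,0x1d,0x0d,0x0f] = 31 bf fd 99 2f

#0 dst[0x0a+4] := {0x2f,0xbf,0x31,0x99}
#1 dst[0x10+6] := {0x34,0xbc,0x5e,0x08,0xd4,0xf4}
#2 dst[0x07+2] := {0x95,0xcb}
#3 dst[0x15+7] := {0x9f,0x2f,0xbf,0x31,0x99,0x46,0xb0}
#4 dst[0x0f+2] := {0x2f,0xbf}
query mem[0x18]=0x31, mem[0x17]=0xbf, mem[0x1d]=0xfd, mem[0x0d]=0x99, mem[0x0f]=0x2f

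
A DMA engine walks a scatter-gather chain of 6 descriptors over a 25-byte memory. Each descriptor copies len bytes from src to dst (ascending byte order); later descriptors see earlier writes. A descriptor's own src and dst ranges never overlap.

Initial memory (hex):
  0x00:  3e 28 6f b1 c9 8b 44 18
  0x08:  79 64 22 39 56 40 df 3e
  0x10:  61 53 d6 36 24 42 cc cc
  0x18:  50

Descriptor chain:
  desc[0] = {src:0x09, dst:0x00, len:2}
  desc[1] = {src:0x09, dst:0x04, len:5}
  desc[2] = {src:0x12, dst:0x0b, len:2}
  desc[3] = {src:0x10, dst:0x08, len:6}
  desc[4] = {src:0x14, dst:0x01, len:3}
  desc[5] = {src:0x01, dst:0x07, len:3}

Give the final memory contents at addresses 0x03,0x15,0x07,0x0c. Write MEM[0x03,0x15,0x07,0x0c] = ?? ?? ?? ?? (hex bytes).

MEM[0x03,0x15,0x07,0x0c] = cc 42 24 24

#0 dst[0x00+2] := {0x64,0x22}
#1 dst[0x04+5] := {0x64,0x22,0x39,0x56,0x40}
#2 dst[0x0b+2] := {0xd6,0x36}
#3 dst[0x08+6] := {0x61,0x53,0xd6,0x36,0x24,0x42}
#4 dst[0x01+3] := {0x24,0x42,0xcc}
#5 dst[0x07+3] := {0x24,0x42,0xcc}
query mem[0x03]=0xcc, mem[0x15]=0x42, mem[0x07]=0x24, mem[0x0c]=0x24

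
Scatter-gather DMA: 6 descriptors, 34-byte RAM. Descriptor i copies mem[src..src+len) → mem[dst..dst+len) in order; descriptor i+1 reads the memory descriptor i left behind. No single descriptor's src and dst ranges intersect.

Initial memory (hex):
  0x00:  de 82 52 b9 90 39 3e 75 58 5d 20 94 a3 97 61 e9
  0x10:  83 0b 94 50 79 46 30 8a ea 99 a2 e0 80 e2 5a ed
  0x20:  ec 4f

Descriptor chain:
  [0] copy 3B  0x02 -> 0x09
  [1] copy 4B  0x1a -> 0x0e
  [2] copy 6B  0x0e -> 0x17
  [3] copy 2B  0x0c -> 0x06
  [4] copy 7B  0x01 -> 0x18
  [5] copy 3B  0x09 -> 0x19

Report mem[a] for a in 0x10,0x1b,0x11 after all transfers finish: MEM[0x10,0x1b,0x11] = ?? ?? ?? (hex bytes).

MEM[0x10,0x1b,0x11] = 80 90 e2

  after D0: wrote 3B at 0x09 = 52b990
  after D1: wrote 4B at 0x0e = a2e080e2
  after D2: wrote 6B at 0x17 = a2e080e29450
  after D3: wrote 2B at 0x06 = a397
  after D4: wrote 7B at 0x18 = 8252b99039a397
  after D5: wrote 3B at 0x19 = 52b990
query mem[0x10]=0x80, mem[0x1b]=0x90, mem[0x11]=0xe2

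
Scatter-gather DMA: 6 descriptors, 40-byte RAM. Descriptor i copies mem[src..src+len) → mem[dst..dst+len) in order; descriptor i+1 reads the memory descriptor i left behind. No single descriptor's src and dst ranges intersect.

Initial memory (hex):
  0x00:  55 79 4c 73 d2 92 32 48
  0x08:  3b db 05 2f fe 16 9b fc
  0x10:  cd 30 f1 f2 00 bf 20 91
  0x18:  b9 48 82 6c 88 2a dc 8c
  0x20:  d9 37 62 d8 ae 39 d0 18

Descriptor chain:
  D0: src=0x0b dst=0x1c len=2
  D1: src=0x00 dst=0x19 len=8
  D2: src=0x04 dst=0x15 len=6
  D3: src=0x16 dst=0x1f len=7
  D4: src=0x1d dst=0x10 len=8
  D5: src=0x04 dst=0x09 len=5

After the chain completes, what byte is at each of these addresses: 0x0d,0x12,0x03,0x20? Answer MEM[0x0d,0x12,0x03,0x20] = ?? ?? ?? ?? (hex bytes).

MEM[0x0d,0x12,0x03,0x20] = 3b 92 73 32

[0] 0x0b->0x1c len=2 : 2f fe
[1] 0x00->0x19 len=8 : 55 79 4c 73 d2 92 32 48
[2] 0x04->0x15 len=6 : d2 92 32 48 3b db
[3] 0x16->0x1f len=7 : 92 32 48 3b db 4c 73
[4] 0x1d->0x10 len=8 : d2 92 92 32 48 3b db 4c
[5] 0x04->0x09 len=5 : d2 92 32 48 3b
query mem[0x0d]=0x3b, mem[0x12]=0x92, mem[0x03]=0x73, mem[0x20]=0x32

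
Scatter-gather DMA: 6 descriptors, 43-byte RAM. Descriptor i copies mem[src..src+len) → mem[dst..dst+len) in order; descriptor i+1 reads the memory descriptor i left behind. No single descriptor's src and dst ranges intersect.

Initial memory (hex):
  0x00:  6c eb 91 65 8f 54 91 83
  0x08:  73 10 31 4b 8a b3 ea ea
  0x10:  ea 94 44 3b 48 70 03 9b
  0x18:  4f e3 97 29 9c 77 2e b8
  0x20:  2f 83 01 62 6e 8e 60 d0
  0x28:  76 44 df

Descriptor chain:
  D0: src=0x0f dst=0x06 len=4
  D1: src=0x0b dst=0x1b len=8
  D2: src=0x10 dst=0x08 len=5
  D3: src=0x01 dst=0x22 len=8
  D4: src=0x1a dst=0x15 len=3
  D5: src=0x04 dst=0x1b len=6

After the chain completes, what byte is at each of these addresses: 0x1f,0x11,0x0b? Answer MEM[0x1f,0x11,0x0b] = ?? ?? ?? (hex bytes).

  after D0: wrote 4B at 0x06 = eaea9444
  after D1: wrote 8B at 0x1b = 4b8ab3eaeaea9444
  after D2: wrote 5B at 0x08 = ea94443b48
  after D3: wrote 8B at 0x22 = eb91658f54eaeaea
  after D4: wrote 3B at 0x15 = 974b8a
  after D5: wrote 6B at 0x1b = 8f54eaeaea94
query mem[0x1f]=0xea, mem[0x11]=0x94, mem[0x0b]=0x3b

MEM[0x1f,0x11,0x0b] = ea 94 3b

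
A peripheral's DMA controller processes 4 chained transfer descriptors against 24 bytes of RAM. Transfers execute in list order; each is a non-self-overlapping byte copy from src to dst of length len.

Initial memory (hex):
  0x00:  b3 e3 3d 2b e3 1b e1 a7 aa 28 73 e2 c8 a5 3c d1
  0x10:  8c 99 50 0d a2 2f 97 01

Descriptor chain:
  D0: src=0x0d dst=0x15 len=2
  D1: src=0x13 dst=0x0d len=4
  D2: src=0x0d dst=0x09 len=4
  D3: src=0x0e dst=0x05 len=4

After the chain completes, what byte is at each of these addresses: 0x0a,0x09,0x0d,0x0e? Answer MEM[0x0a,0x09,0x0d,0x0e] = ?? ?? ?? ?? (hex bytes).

D0: mem[0x15..0x16] <- [a5 3c]
D1: mem[0x0d..0x10] <- [0d a2 a5 3c]
D2: mem[0x09..0x0c] <- [0d a2 a5 3c]
D3: mem[0x05..0x08] <- [a2 a5 3c 99]
query mem[0x0a]=0xa2, mem[0x09]=0x0d, mem[0x0d]=0x0d, mem[0x0e]=0xa2

MEM[0x0a,0x09,0x0d,0x0e] = a2 0d 0d a2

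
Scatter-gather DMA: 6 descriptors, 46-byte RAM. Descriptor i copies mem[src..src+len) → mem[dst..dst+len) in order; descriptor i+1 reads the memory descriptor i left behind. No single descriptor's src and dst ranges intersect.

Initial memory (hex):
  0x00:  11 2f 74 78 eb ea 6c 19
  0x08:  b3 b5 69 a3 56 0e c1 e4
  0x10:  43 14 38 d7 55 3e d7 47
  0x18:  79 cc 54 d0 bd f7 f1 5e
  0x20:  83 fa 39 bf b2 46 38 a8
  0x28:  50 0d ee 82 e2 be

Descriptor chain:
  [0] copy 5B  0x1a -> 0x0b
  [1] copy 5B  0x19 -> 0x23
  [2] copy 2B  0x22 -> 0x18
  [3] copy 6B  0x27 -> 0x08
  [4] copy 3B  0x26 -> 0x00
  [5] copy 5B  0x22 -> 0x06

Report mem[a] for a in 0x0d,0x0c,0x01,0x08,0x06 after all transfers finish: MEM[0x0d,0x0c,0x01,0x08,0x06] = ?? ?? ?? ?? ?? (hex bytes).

[0] 0x1a->0x0b len=5 : 54 d0 bd f7 f1
[1] 0x19->0x23 len=5 : cc 54 d0 bd f7
[2] 0x22->0x18 len=2 : 39 cc
[3] 0x27->0x08 len=6 : f7 50 0d ee 82 e2
[4] 0x26->0x00 len=3 : bd f7 50
[5] 0x22->0x06 len=5 : 39 cc 54 d0 bd
query mem[0x0d]=0xe2, mem[0x0c]=0x82, mem[0x01]=0xf7, mem[0x08]=0x54, mem[0x06]=0x39

MEM[0x0d,0x0c,0x01,0x08,0x06] = e2 82 f7 54 39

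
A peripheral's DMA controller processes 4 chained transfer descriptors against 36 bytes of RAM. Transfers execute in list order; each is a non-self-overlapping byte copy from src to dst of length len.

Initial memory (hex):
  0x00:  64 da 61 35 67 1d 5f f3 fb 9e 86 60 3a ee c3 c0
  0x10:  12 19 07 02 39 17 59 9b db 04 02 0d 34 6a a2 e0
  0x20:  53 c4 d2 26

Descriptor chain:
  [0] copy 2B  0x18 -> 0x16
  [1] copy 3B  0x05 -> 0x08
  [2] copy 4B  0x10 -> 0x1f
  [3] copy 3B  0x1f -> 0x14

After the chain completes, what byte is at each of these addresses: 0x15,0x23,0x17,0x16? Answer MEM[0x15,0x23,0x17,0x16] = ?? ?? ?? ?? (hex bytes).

MEM[0x15,0x23,0x17,0x16] = 19 26 04 07

  after D0: wrote 2B at 0x16 = db04
  after D1: wrote 3B at 0x08 = 1d5ff3
  after D2: wrote 4B at 0x1f = 12190702
  after D3: wrote 3B at 0x14 = 121907
query mem[0x15]=0x19, mem[0x23]=0x26, mem[0x17]=0x04, mem[0x16]=0x07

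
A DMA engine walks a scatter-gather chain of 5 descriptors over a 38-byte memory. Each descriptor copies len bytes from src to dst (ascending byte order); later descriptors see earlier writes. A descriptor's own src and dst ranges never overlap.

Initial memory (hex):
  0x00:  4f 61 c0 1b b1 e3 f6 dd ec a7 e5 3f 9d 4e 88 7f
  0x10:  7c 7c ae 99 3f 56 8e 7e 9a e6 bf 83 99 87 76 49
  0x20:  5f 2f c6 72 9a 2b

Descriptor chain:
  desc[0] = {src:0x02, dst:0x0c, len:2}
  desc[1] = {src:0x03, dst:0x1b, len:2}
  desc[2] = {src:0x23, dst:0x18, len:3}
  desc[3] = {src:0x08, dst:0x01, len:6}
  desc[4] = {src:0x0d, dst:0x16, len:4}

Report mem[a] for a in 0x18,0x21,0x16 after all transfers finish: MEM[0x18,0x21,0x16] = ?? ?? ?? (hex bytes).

MEM[0x18,0x21,0x16] = 7f 2f 1b

  after D0: wrote 2B at 0x0c = c01b
  after D1: wrote 2B at 0x1b = 1bb1
  after D2: wrote 3B at 0x18 = 729a2b
  after D3: wrote 6B at 0x01 = eca7e53fc01b
  after D4: wrote 4B at 0x16 = 1b887f7c
query mem[0x18]=0x7f, mem[0x21]=0x2f, mem[0x16]=0x1b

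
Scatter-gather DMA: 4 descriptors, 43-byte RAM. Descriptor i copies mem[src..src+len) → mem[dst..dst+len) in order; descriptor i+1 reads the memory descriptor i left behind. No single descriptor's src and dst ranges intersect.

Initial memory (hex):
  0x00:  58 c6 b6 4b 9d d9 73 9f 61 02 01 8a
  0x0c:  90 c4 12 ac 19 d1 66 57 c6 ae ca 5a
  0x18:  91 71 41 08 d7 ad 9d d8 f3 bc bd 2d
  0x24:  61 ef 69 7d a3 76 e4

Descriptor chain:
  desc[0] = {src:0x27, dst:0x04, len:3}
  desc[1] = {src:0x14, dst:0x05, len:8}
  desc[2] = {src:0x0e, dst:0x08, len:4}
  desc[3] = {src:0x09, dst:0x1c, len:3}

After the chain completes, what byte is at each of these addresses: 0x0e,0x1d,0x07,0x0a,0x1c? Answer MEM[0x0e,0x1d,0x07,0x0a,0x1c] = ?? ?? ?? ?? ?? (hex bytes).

[0] 0x27->0x04 len=3 : 7d a3 76
[1] 0x14->0x05 len=8 : c6 ae ca 5a 91 71 41 08
[2] 0x0e->0x08 len=4 : 12 ac 19 d1
[3] 0x09->0x1c len=3 : ac 19 d1
query mem[0x0e]=0x12, mem[0x1d]=0x19, mem[0x07]=0xca, mem[0x0a]=0x19, mem[0x1c]=0xac

MEM[0x0e,0x1d,0x07,0x0a,0x1c] = 12 19 ca 19 ac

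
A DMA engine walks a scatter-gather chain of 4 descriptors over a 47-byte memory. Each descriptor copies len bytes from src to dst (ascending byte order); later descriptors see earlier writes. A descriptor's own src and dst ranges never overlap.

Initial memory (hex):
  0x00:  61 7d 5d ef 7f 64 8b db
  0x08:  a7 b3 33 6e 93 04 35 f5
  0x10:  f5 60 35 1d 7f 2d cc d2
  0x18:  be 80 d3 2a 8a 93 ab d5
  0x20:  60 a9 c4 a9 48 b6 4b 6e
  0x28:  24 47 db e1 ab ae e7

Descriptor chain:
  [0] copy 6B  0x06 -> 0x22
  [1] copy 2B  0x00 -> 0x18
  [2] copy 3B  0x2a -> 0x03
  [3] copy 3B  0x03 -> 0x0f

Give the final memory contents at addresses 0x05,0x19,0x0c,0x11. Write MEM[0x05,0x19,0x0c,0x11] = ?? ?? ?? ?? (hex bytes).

  after D0: wrote 6B at 0x22 = 8bdba7b3336e
  after D1: wrote 2B at 0x18 = 617d
  after D2: wrote 3B at 0x03 = dbe1ab
  after D3: wrote 3B at 0x0f = dbe1ab
query mem[0x05]=0xab, mem[0x19]=0x7d, mem[0x0c]=0x93, mem[0x11]=0xab

MEM[0x05,0x19,0x0c,0x11] = ab 7d 93 ab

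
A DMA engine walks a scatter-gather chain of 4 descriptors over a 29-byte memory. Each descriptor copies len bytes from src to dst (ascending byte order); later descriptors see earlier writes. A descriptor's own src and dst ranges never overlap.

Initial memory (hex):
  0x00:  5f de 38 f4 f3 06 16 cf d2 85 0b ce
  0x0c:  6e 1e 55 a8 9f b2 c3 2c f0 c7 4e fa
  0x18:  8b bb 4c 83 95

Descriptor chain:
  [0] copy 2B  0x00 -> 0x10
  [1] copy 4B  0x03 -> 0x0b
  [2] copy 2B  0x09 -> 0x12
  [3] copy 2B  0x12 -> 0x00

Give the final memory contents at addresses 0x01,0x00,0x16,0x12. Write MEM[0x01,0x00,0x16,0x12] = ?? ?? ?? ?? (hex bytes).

MEM[0x01,0x00,0x16,0x12] = 0b 85 4e 85

#0 dst[0x10+2] := {0x5f,0xde}
#1 dst[0x0b+4] := {0xf4,0xf3,0x06,0x16}
#2 dst[0x12+2] := {0x85,0x0b}
#3 dst[0x00+2] := {0x85,0x0b}
query mem[0x01]=0x0b, mem[0x00]=0x85, mem[0x16]=0x4e, mem[0x12]=0x85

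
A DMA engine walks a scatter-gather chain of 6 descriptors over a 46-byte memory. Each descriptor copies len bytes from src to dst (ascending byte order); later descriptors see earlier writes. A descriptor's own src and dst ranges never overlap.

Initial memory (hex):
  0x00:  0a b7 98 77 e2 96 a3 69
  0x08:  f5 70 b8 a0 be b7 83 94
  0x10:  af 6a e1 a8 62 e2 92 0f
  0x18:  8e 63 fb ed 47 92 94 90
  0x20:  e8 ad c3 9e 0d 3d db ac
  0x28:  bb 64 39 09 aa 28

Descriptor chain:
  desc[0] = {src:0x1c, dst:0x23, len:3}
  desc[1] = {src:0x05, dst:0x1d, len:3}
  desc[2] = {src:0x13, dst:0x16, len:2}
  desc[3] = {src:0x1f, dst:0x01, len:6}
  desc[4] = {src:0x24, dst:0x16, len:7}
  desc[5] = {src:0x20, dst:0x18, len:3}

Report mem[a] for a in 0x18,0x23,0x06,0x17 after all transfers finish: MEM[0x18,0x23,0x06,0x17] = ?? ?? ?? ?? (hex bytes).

MEM[0x18,0x23,0x06,0x17] = e8 47 92 94

D0: mem[0x23..0x25] <- [47 92 94]
D1: mem[0x1d..0x1f] <- [96 a3 69]
D2: mem[0x16..0x17] <- [a8 62]
D3: mem[0x01..0x06] <- [69 e8 ad c3 47 92]
D4: mem[0x16..0x1c] <- [92 94 db ac bb 64 39]
D5: mem[0x18..0x1a] <- [e8 ad c3]
query mem[0x18]=0xe8, mem[0x23]=0x47, mem[0x06]=0x92, mem[0x17]=0x94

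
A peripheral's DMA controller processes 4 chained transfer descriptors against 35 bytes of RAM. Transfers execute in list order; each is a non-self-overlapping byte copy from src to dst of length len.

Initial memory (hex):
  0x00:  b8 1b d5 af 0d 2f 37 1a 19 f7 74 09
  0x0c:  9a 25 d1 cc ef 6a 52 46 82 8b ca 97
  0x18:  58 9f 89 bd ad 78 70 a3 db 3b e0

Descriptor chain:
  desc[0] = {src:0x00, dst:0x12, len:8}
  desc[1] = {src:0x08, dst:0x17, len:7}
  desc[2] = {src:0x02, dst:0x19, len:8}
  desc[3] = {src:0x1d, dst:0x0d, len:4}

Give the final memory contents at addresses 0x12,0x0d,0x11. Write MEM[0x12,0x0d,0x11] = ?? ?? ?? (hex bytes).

MEM[0x12,0x0d,0x11] = b8 37 6a

  after D0: wrote 8B at 0x12 = b81bd5af0d2f371a
  after D1: wrote 7B at 0x17 = 19f774099a25d1
  after D2: wrote 8B at 0x19 = d5af0d2f371a19f7
  after D3: wrote 4B at 0x0d = 371a19f7
query mem[0x12]=0xb8, mem[0x0d]=0x37, mem[0x11]=0x6a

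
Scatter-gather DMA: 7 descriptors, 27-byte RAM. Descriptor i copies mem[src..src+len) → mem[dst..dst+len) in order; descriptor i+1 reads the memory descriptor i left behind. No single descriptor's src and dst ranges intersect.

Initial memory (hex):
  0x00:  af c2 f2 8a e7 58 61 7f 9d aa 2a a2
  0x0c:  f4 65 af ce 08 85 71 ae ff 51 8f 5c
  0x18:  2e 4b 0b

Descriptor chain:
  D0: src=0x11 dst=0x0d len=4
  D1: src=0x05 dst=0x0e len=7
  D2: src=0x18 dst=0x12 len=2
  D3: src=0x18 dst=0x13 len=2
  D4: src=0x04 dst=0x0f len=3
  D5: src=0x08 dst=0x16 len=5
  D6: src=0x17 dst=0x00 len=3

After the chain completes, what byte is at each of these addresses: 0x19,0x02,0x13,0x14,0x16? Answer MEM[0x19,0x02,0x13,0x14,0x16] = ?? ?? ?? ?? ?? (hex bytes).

  after D0: wrote 4B at 0x0d = 8571aeff
  after D1: wrote 7B at 0x0e = 58617f9daa2aa2
  after D2: wrote 2B at 0x12 = 2e4b
  after D3: wrote 2B at 0x13 = 2e4b
  after D4: wrote 3B at 0x0f = e75861
  after D5: wrote 5B at 0x16 = 9daa2aa2f4
  after D6: wrote 3B at 0x00 = aa2aa2
query mem[0x19]=0xa2, mem[0x02]=0xa2, mem[0x13]=0x2e, mem[0x14]=0x4b, mem[0x16]=0x9d

MEM[0x19,0x02,0x13,0x14,0x16] = a2 a2 2e 4b 9d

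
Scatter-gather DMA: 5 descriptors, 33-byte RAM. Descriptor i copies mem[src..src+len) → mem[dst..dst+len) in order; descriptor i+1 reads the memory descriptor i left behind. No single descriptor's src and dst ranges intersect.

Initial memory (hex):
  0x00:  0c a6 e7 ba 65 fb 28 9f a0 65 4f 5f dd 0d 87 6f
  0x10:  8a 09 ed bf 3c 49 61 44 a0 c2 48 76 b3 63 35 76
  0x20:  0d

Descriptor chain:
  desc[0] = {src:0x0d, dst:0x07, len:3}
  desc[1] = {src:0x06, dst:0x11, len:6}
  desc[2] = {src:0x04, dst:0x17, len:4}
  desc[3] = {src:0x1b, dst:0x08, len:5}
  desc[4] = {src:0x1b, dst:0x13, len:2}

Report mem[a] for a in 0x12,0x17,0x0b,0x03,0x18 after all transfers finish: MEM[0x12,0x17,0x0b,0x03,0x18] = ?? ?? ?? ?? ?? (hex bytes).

MEM[0x12,0x17,0x0b,0x03,0x18] = 0d 65 35 ba fb

#0 dst[0x07+3] := {0x0d,0x87,0x6f}
#1 dst[0x11+6] := {0x28,0x0d,0x87,0x6f,0x4f,0x5f}
#2 dst[0x17+4] := {0x65,0xfb,0x28,0x0d}
#3 dst[0x08+5] := {0x76,0xb3,0x63,0x35,0x76}
#4 dst[0x13+2] := {0x76,0xb3}
query mem[0x12]=0x0d, mem[0x17]=0x65, mem[0x0b]=0x35, mem[0x03]=0xba, mem[0x18]=0xfb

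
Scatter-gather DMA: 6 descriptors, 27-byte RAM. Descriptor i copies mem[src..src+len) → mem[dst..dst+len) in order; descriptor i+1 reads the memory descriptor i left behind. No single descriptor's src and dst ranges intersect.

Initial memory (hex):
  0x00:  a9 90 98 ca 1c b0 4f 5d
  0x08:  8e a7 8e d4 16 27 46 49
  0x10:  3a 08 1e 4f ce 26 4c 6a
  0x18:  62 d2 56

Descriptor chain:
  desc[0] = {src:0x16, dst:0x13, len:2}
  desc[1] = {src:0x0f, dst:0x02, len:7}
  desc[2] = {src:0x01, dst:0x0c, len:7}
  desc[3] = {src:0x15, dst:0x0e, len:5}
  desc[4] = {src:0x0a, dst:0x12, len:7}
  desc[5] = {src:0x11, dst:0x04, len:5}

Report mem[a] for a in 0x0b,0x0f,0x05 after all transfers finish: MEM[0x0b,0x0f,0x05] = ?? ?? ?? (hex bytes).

  after D0: wrote 2B at 0x13 = 4c6a
  after D1: wrote 7B at 0x02 = 493a081e4c6a26
  after D2: wrote 7B at 0x0c = 90493a081e4c6a
  after D3: wrote 5B at 0x0e = 264c6a62d2
  after D4: wrote 7B at 0x12 = 8ed49049264c6a
  after D5: wrote 5B at 0x04 = 628ed49049
query mem[0x0b]=0xd4, mem[0x0f]=0x4c, mem[0x05]=0x8e

MEM[0x0b,0x0f,0x05] = d4 4c 8e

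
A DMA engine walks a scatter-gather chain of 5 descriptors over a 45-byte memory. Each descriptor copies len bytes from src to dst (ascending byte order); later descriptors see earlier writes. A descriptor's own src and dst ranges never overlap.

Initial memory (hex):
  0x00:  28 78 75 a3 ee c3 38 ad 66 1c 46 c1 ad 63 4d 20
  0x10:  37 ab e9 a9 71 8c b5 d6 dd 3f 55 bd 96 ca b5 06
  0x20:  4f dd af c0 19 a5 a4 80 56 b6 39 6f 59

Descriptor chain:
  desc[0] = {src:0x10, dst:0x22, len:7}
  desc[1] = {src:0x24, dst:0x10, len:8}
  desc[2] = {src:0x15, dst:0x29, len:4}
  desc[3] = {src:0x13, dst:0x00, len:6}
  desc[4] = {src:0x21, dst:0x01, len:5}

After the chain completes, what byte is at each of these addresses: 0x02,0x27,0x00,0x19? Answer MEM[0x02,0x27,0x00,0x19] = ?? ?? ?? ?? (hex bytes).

#0 dst[0x22+7] := {0x37,0xab,0xe9,0xa9,0x71,0x8c,0xb5}
#1 dst[0x10+8] := {0xe9,0xa9,0x71,0x8c,0xb5,0xb6,0x39,0x6f}
#2 dst[0x29+4] := {0xb6,0x39,0x6f,0xdd}
#3 dst[0x00+6] := {0x8c,0xb5,0xb6,0x39,0x6f,0xdd}
#4 dst[0x01+5] := {0xdd,0x37,0xab,0xe9,0xa9}
query mem[0x02]=0x37, mem[0x27]=0x8c, mem[0x00]=0x8c, mem[0x19]=0x3f

MEM[0x02,0x27,0x00,0x19] = 37 8c 8c 3f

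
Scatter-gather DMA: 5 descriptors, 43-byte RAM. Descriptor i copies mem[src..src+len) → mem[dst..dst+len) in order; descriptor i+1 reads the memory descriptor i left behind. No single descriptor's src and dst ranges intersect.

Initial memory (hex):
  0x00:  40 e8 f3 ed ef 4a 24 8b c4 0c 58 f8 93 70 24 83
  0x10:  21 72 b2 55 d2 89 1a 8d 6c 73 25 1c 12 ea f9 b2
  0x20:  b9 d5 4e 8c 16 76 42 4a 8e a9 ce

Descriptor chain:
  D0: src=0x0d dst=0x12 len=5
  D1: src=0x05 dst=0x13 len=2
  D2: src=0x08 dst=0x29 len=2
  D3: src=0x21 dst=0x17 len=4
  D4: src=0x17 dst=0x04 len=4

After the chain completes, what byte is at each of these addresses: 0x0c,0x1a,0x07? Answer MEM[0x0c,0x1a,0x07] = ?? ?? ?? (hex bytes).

MEM[0x0c,0x1a,0x07] = 93 16 16

[0] 0x0d->0x12 len=5 : 70 24 83 21 72
[1] 0x05->0x13 len=2 : 4a 24
[2] 0x08->0x29 len=2 : c4 0c
[3] 0x21->0x17 len=4 : d5 4e 8c 16
[4] 0x17->0x04 len=4 : d5 4e 8c 16
query mem[0x0c]=0x93, mem[0x1a]=0x16, mem[0x07]=0x16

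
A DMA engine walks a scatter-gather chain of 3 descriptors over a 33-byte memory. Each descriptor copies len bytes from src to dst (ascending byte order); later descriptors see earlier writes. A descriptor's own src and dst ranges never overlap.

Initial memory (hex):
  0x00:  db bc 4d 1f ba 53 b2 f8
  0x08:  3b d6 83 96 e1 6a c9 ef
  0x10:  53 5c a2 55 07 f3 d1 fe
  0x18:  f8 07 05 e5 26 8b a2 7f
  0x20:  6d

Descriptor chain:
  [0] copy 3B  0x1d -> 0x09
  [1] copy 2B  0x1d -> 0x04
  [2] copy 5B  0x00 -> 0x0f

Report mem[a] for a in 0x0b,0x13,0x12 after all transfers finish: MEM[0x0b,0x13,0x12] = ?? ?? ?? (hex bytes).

D0: mem[0x09..0x0b] <- [8b a2 7f]
D1: mem[0x04..0x05] <- [8b a2]
D2: mem[0x0f..0x13] <- [db bc 4d 1f 8b]
query mem[0x0b]=0x7f, mem[0x13]=0x8b, mem[0x12]=0x1f

MEM[0x0b,0x13,0x12] = 7f 8b 1f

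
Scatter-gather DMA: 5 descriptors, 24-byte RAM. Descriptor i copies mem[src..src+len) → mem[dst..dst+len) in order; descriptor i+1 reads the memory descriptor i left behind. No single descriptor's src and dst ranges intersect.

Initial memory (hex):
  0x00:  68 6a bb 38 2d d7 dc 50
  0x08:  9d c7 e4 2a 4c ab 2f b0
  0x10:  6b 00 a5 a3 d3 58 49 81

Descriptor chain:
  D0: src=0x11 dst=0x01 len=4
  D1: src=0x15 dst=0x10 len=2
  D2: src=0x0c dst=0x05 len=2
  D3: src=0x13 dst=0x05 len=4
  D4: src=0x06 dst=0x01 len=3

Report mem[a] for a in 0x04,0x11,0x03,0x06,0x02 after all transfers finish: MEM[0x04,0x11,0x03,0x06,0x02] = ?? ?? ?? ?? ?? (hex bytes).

MEM[0x04,0x11,0x03,0x06,0x02] = d3 49 49 d3 58

D0: mem[0x01..0x04] <- [00 a5 a3 d3]
D1: mem[0x10..0x11] <- [58 49]
D2: mem[0x05..0x06] <- [4c ab]
D3: mem[0x05..0x08] <- [a3 d3 58 49]
D4: mem[0x01..0x03] <- [d3 58 49]
query mem[0x04]=0xd3, mem[0x11]=0x49, mem[0x03]=0x49, mem[0x06]=0xd3, mem[0x02]=0x58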